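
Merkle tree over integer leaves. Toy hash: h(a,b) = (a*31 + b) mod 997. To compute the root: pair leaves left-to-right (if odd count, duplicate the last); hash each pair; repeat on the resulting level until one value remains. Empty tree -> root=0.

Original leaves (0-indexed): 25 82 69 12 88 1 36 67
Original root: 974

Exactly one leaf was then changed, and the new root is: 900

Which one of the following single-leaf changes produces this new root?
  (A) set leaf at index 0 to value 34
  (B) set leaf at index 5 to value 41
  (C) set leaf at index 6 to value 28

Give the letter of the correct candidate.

Original leaves: [25, 82, 69, 12, 88, 1, 36, 67]
Target new root: 900
Try each candidate change and compute the resulting root:
Candidate A: set leaf[0] = 34 -> leaves = [34, 82, 69, 12, 88, 1, 36, 67]
  L0: [34, 82, 69, 12, 88, 1, 36, 67]
  L1: h(34,82)=(34*31+82)%997=139 h(69,12)=(69*31+12)%997=157 h(88,1)=(88*31+1)%997=735 h(36,67)=(36*31+67)%997=186 -> [139, 157, 735, 186]
  L2: h(139,157)=(139*31+157)%997=478 h(735,186)=(735*31+186)%997=40 -> [478, 40]
  L3: h(478,40)=(478*31+40)%997=900 -> [900]
  root = 900 == target 900  ** MATCH **
Candidate B: set leaf[5] = 41 -> leaves = [25, 82, 69, 12, 88, 41, 36, 67]
  L0: [25, 82, 69, 12, 88, 41, 36, 67]
  L1: h(25,82)=(25*31+82)%997=857 h(69,12)=(69*31+12)%997=157 h(88,41)=(88*31+41)%997=775 h(36,67)=(36*31+67)%997=186 -> [857, 157, 775, 186]
  L2: h(857,157)=(857*31+157)%997=802 h(775,186)=(775*31+186)%997=283 -> [802, 283]
  L3: h(802,283)=(802*31+283)%997=220 -> [220]
  root = 220 != target 900
Candidate C: set leaf[6] = 28 -> leaves = [25, 82, 69, 12, 88, 1, 28, 67]
  L0: [25, 82, 69, 12, 88, 1, 28, 67]
  L1: h(25,82)=(25*31+82)%997=857 h(69,12)=(69*31+12)%997=157 h(88,1)=(88*31+1)%997=735 h(28,67)=(28*31+67)%997=935 -> [857, 157, 735, 935]
  L2: h(857,157)=(857*31+157)%997=802 h(735,935)=(735*31+935)%997=789 -> [802, 789]
  L3: h(802,789)=(802*31+789)%997=726 -> [726]
  root = 726 != target 900
Candidate A produces the target root.

Answer: A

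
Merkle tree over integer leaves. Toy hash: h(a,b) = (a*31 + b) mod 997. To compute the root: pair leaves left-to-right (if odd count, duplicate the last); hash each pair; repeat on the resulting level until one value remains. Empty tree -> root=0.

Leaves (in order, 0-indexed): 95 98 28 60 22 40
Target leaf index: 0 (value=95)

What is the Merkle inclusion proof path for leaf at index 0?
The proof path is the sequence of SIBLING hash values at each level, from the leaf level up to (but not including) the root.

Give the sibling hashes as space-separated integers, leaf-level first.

L0 (leaves): [95, 98, 28, 60, 22, 40], target index=0
L1: h(95,98)=(95*31+98)%997=52 [pair 0] h(28,60)=(28*31+60)%997=928 [pair 1] h(22,40)=(22*31+40)%997=722 [pair 2] -> [52, 928, 722]
  Sibling for proof at L0: 98
L2: h(52,928)=(52*31+928)%997=546 [pair 0] h(722,722)=(722*31+722)%997=173 [pair 1] -> [546, 173]
  Sibling for proof at L1: 928
L3: h(546,173)=(546*31+173)%997=150 [pair 0] -> [150]
  Sibling for proof at L2: 173
Root: 150
Proof path (sibling hashes from leaf to root): [98, 928, 173]

Answer: 98 928 173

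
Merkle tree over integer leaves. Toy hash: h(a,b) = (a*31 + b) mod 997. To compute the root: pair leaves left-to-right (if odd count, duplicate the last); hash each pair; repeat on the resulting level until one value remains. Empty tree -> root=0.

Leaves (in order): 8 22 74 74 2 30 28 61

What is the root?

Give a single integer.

L0: [8, 22, 74, 74, 2, 30, 28, 61]
L1: h(8,22)=(8*31+22)%997=270 h(74,74)=(74*31+74)%997=374 h(2,30)=(2*31+30)%997=92 h(28,61)=(28*31+61)%997=929 -> [270, 374, 92, 929]
L2: h(270,374)=(270*31+374)%997=768 h(92,929)=(92*31+929)%997=790 -> [768, 790]
L3: h(768,790)=(768*31+790)%997=670 -> [670]

Answer: 670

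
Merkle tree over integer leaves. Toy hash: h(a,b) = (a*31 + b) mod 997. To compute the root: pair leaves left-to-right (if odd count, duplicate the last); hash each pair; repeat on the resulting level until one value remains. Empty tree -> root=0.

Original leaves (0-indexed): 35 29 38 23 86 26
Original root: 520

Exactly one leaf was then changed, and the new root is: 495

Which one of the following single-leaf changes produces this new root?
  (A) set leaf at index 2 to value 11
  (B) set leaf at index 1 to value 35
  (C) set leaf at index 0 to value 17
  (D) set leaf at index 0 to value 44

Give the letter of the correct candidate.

Answer: A

Derivation:
Original leaves: [35, 29, 38, 23, 86, 26]
Target new root: 495
Try each candidate change and compute the resulting root:
Candidate A: set leaf[2] = 11 -> leaves = [35, 29, 11, 23, 86, 26]
  L0: [35, 29, 11, 23, 86, 26]
  L1: h(35,29)=(35*31+29)%997=117 h(11,23)=(11*31+23)%997=364 h(86,26)=(86*31+26)%997=698 -> [117, 364, 698]
  L2: h(117,364)=(117*31+364)%997=3 h(698,698)=(698*31+698)%997=402 -> [3, 402]
  L3: h(3,402)=(3*31+402)%997=495 -> [495]
  root = 495 == target 495  ** MATCH **
Candidate B: set leaf[1] = 35 -> leaves = [35, 35, 38, 23, 86, 26]
  L0: [35, 35, 38, 23, 86, 26]
  L1: h(35,35)=(35*31+35)%997=123 h(38,23)=(38*31+23)%997=204 h(86,26)=(86*31+26)%997=698 -> [123, 204, 698]
  L2: h(123,204)=(123*31+204)%997=29 h(698,698)=(698*31+698)%997=402 -> [29, 402]
  L3: h(29,402)=(29*31+402)%997=304 -> [304]
  root = 304 != target 495
Candidate C: set leaf[0] = 17 -> leaves = [17, 29, 38, 23, 86, 26]
  L0: [17, 29, 38, 23, 86, 26]
  L1: h(17,29)=(17*31+29)%997=556 h(38,23)=(38*31+23)%997=204 h(86,26)=(86*31+26)%997=698 -> [556, 204, 698]
  L2: h(556,204)=(556*31+204)%997=491 h(698,698)=(698*31+698)%997=402 -> [491, 402]
  L3: h(491,402)=(491*31+402)%997=668 -> [668]
  root = 668 != target 495
Candidate D: set leaf[0] = 44 -> leaves = [44, 29, 38, 23, 86, 26]
  L0: [44, 29, 38, 23, 86, 26]
  L1: h(44,29)=(44*31+29)%997=396 h(38,23)=(38*31+23)%997=204 h(86,26)=(86*31+26)%997=698 -> [396, 204, 698]
  L2: h(396,204)=(396*31+204)%997=516 h(698,698)=(698*31+698)%997=402 -> [516, 402]
  L3: h(516,402)=(516*31+402)%997=446 -> [446]
  root = 446 != target 495
Candidate A produces the target root.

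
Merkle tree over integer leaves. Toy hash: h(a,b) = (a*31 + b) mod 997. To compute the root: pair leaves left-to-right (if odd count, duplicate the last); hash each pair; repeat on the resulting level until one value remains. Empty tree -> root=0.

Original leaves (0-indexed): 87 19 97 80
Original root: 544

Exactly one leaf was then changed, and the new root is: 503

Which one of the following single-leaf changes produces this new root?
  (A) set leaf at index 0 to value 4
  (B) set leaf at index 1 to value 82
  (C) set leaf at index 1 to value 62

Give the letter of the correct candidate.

Original leaves: [87, 19, 97, 80]
Target new root: 503
Try each candidate change and compute the resulting root:
Candidate A: set leaf[0] = 4 -> leaves = [4, 19, 97, 80]
  L0: [4, 19, 97, 80]
  L1: h(4,19)=(4*31+19)%997=143 h(97,80)=(97*31+80)%997=96 -> [143, 96]
  L2: h(143,96)=(143*31+96)%997=541 -> [541]
  root = 541 != target 503
Candidate B: set leaf[1] = 82 -> leaves = [87, 82, 97, 80]
  L0: [87, 82, 97, 80]
  L1: h(87,82)=(87*31+82)%997=785 h(97,80)=(97*31+80)%997=96 -> [785, 96]
  L2: h(785,96)=(785*31+96)%997=503 -> [503]
  root = 503 == target 503  ** MATCH **
Candidate C: set leaf[1] = 62 -> leaves = [87, 62, 97, 80]
  L0: [87, 62, 97, 80]
  L1: h(87,62)=(87*31+62)%997=765 h(97,80)=(97*31+80)%997=96 -> [765, 96]
  L2: h(765,96)=(765*31+96)%997=880 -> [880]
  root = 880 != target 503
Candidate B produces the target root.

Answer: B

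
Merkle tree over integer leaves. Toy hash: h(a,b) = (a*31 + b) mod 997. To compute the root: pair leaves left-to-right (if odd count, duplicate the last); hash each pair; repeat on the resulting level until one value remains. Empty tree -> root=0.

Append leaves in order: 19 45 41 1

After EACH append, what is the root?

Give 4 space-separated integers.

After append 19 (leaves=[19]):
  L0: [19]
  root=19
After append 45 (leaves=[19, 45]):
  L0: [19, 45]
  L1: h(19,45)=(19*31+45)%997=634 -> [634]
  root=634
After append 41 (leaves=[19, 45, 41]):
  L0: [19, 45, 41]
  L1: h(19,45)=(19*31+45)%997=634 h(41,41)=(41*31+41)%997=315 -> [634, 315]
  L2: h(634,315)=(634*31+315)%997=29 -> [29]
  root=29
After append 1 (leaves=[19, 45, 41, 1]):
  L0: [19, 45, 41, 1]
  L1: h(19,45)=(19*31+45)%997=634 h(41,1)=(41*31+1)%997=275 -> [634, 275]
  L2: h(634,275)=(634*31+275)%997=986 -> [986]
  root=986

Answer: 19 634 29 986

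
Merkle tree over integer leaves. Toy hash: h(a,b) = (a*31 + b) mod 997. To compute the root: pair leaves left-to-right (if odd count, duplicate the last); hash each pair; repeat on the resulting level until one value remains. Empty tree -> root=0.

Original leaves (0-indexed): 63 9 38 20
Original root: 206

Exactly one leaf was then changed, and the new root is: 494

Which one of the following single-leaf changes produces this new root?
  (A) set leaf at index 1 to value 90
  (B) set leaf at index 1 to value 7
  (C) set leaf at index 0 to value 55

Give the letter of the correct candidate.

Answer: C

Derivation:
Original leaves: [63, 9, 38, 20]
Target new root: 494
Try each candidate change and compute the resulting root:
Candidate A: set leaf[1] = 90 -> leaves = [63, 90, 38, 20]
  L0: [63, 90, 38, 20]
  L1: h(63,90)=(63*31+90)%997=49 h(38,20)=(38*31+20)%997=201 -> [49, 201]
  L2: h(49,201)=(49*31+201)%997=723 -> [723]
  root = 723 != target 494
Candidate B: set leaf[1] = 7 -> leaves = [63, 7, 38, 20]
  L0: [63, 7, 38, 20]
  L1: h(63,7)=(63*31+7)%997=963 h(38,20)=(38*31+20)%997=201 -> [963, 201]
  L2: h(963,201)=(963*31+201)%997=144 -> [144]
  root = 144 != target 494
Candidate C: set leaf[0] = 55 -> leaves = [55, 9, 38, 20]
  L0: [55, 9, 38, 20]
  L1: h(55,9)=(55*31+9)%997=717 h(38,20)=(38*31+20)%997=201 -> [717, 201]
  L2: h(717,201)=(717*31+201)%997=494 -> [494]
  root = 494 == target 494  ** MATCH **
Candidate C produces the target root.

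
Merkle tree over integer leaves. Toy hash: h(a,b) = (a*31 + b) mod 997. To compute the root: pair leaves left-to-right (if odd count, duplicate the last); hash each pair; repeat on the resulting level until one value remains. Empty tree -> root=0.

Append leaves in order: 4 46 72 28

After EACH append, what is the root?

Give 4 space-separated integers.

Answer: 4 170 595 551

Derivation:
After append 4 (leaves=[4]):
  L0: [4]
  root=4
After append 46 (leaves=[4, 46]):
  L0: [4, 46]
  L1: h(4,46)=(4*31+46)%997=170 -> [170]
  root=170
After append 72 (leaves=[4, 46, 72]):
  L0: [4, 46, 72]
  L1: h(4,46)=(4*31+46)%997=170 h(72,72)=(72*31+72)%997=310 -> [170, 310]
  L2: h(170,310)=(170*31+310)%997=595 -> [595]
  root=595
After append 28 (leaves=[4, 46, 72, 28]):
  L0: [4, 46, 72, 28]
  L1: h(4,46)=(4*31+46)%997=170 h(72,28)=(72*31+28)%997=266 -> [170, 266]
  L2: h(170,266)=(170*31+266)%997=551 -> [551]
  root=551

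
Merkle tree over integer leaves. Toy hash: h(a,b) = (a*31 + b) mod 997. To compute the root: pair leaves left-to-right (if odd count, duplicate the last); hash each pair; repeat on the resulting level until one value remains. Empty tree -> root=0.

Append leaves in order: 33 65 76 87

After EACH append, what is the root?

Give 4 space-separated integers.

After append 33 (leaves=[33]):
  L0: [33]
  root=33
After append 65 (leaves=[33, 65]):
  L0: [33, 65]
  L1: h(33,65)=(33*31+65)%997=91 -> [91]
  root=91
After append 76 (leaves=[33, 65, 76]):
  L0: [33, 65, 76]
  L1: h(33,65)=(33*31+65)%997=91 h(76,76)=(76*31+76)%997=438 -> [91, 438]
  L2: h(91,438)=(91*31+438)%997=268 -> [268]
  root=268
After append 87 (leaves=[33, 65, 76, 87]):
  L0: [33, 65, 76, 87]
  L1: h(33,65)=(33*31+65)%997=91 h(76,87)=(76*31+87)%997=449 -> [91, 449]
  L2: h(91,449)=(91*31+449)%997=279 -> [279]
  root=279

Answer: 33 91 268 279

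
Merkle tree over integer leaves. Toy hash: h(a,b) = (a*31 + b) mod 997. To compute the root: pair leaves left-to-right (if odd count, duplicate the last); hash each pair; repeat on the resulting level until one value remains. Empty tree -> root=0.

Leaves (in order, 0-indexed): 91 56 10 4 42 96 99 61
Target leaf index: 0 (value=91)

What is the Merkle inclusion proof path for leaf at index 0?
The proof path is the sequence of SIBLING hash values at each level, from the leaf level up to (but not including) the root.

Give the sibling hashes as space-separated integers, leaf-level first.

Answer: 56 314 606

Derivation:
L0 (leaves): [91, 56, 10, 4, 42, 96, 99, 61], target index=0
L1: h(91,56)=(91*31+56)%997=883 [pair 0] h(10,4)=(10*31+4)%997=314 [pair 1] h(42,96)=(42*31+96)%997=401 [pair 2] h(99,61)=(99*31+61)%997=139 [pair 3] -> [883, 314, 401, 139]
  Sibling for proof at L0: 56
L2: h(883,314)=(883*31+314)%997=768 [pair 0] h(401,139)=(401*31+139)%997=606 [pair 1] -> [768, 606]
  Sibling for proof at L1: 314
L3: h(768,606)=(768*31+606)%997=486 [pair 0] -> [486]
  Sibling for proof at L2: 606
Root: 486
Proof path (sibling hashes from leaf to root): [56, 314, 606]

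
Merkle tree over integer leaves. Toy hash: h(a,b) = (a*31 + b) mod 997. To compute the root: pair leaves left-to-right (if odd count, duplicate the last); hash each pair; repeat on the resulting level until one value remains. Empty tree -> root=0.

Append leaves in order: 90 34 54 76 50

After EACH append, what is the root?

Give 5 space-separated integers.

After append 90 (leaves=[90]):
  L0: [90]
  root=90
After append 34 (leaves=[90, 34]):
  L0: [90, 34]
  L1: h(90,34)=(90*31+34)%997=830 -> [830]
  root=830
After append 54 (leaves=[90, 34, 54]):
  L0: [90, 34, 54]
  L1: h(90,34)=(90*31+34)%997=830 h(54,54)=(54*31+54)%997=731 -> [830, 731]
  L2: h(830,731)=(830*31+731)%997=539 -> [539]
  root=539
After append 76 (leaves=[90, 34, 54, 76]):
  L0: [90, 34, 54, 76]
  L1: h(90,34)=(90*31+34)%997=830 h(54,76)=(54*31+76)%997=753 -> [830, 753]
  L2: h(830,753)=(830*31+753)%997=561 -> [561]
  root=561
After append 50 (leaves=[90, 34, 54, 76, 50]):
  L0: [90, 34, 54, 76, 50]
  L1: h(90,34)=(90*31+34)%997=830 h(54,76)=(54*31+76)%997=753 h(50,50)=(50*31+50)%997=603 -> [830, 753, 603]
  L2: h(830,753)=(830*31+753)%997=561 h(603,603)=(603*31+603)%997=353 -> [561, 353]
  L3: h(561,353)=(561*31+353)%997=795 -> [795]
  root=795

Answer: 90 830 539 561 795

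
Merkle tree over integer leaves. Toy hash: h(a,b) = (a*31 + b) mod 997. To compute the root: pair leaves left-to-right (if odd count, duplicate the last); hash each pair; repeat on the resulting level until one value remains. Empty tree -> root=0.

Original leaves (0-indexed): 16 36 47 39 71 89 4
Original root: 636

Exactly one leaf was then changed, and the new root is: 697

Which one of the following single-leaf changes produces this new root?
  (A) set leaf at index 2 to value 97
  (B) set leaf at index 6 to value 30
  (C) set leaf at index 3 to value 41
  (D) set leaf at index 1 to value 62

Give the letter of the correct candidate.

Answer: D

Derivation:
Original leaves: [16, 36, 47, 39, 71, 89, 4]
Target new root: 697
Try each candidate change and compute the resulting root:
Candidate A: set leaf[2] = 97 -> leaves = [16, 36, 97, 39, 71, 89, 4]
  L0: [16, 36, 97, 39, 71, 89, 4]
  L1: h(16,36)=(16*31+36)%997=532 h(97,39)=(97*31+39)%997=55 h(71,89)=(71*31+89)%997=296 h(4,4)=(4*31+4)%997=128 -> [532, 55, 296, 128]
  L2: h(532,55)=(532*31+55)%997=595 h(296,128)=(296*31+128)%997=331 -> [595, 331]
  L3: h(595,331)=(595*31+331)%997=830 -> [830]
  root = 830 != target 697
Candidate B: set leaf[6] = 30 -> leaves = [16, 36, 47, 39, 71, 89, 30]
  L0: [16, 36, 47, 39, 71, 89, 30]
  L1: h(16,36)=(16*31+36)%997=532 h(47,39)=(47*31+39)%997=499 h(71,89)=(71*31+89)%997=296 h(30,30)=(30*31+30)%997=960 -> [532, 499, 296, 960]
  L2: h(532,499)=(532*31+499)%997=42 h(296,960)=(296*31+960)%997=166 -> [42, 166]
  L3: h(42,166)=(42*31+166)%997=471 -> [471]
  root = 471 != target 697
Candidate C: set leaf[3] = 41 -> leaves = [16, 36, 47, 41, 71, 89, 4]
  L0: [16, 36, 47, 41, 71, 89, 4]
  L1: h(16,36)=(16*31+36)%997=532 h(47,41)=(47*31+41)%997=501 h(71,89)=(71*31+89)%997=296 h(4,4)=(4*31+4)%997=128 -> [532, 501, 296, 128]
  L2: h(532,501)=(532*31+501)%997=44 h(296,128)=(296*31+128)%997=331 -> [44, 331]
  L3: h(44,331)=(44*31+331)%997=698 -> [698]
  root = 698 != target 697
Candidate D: set leaf[1] = 62 -> leaves = [16, 62, 47, 39, 71, 89, 4]
  L0: [16, 62, 47, 39, 71, 89, 4]
  L1: h(16,62)=(16*31+62)%997=558 h(47,39)=(47*31+39)%997=499 h(71,89)=(71*31+89)%997=296 h(4,4)=(4*31+4)%997=128 -> [558, 499, 296, 128]
  L2: h(558,499)=(558*31+499)%997=848 h(296,128)=(296*31+128)%997=331 -> [848, 331]
  L3: h(848,331)=(848*31+331)%997=697 -> [697]
  root = 697 == target 697  ** MATCH **
Candidate D produces the target root.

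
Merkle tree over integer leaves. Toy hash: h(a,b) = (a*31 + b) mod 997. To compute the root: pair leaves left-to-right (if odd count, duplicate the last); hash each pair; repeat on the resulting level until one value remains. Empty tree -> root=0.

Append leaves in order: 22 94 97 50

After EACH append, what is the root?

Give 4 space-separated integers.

Answer: 22 776 241 194

Derivation:
After append 22 (leaves=[22]):
  L0: [22]
  root=22
After append 94 (leaves=[22, 94]):
  L0: [22, 94]
  L1: h(22,94)=(22*31+94)%997=776 -> [776]
  root=776
After append 97 (leaves=[22, 94, 97]):
  L0: [22, 94, 97]
  L1: h(22,94)=(22*31+94)%997=776 h(97,97)=(97*31+97)%997=113 -> [776, 113]
  L2: h(776,113)=(776*31+113)%997=241 -> [241]
  root=241
After append 50 (leaves=[22, 94, 97, 50]):
  L0: [22, 94, 97, 50]
  L1: h(22,94)=(22*31+94)%997=776 h(97,50)=(97*31+50)%997=66 -> [776, 66]
  L2: h(776,66)=(776*31+66)%997=194 -> [194]
  root=194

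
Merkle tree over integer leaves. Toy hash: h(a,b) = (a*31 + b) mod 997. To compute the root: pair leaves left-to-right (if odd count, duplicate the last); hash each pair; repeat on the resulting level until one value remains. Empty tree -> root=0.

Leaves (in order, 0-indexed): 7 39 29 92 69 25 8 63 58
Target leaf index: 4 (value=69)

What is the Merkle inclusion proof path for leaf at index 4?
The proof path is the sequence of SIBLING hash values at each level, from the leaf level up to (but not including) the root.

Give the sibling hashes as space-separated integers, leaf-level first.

Answer: 25 311 951 262

Derivation:
L0 (leaves): [7, 39, 29, 92, 69, 25, 8, 63, 58], target index=4
L1: h(7,39)=(7*31+39)%997=256 [pair 0] h(29,92)=(29*31+92)%997=991 [pair 1] h(69,25)=(69*31+25)%997=170 [pair 2] h(8,63)=(8*31+63)%997=311 [pair 3] h(58,58)=(58*31+58)%997=859 [pair 4] -> [256, 991, 170, 311, 859]
  Sibling for proof at L0: 25
L2: h(256,991)=(256*31+991)%997=951 [pair 0] h(170,311)=(170*31+311)%997=596 [pair 1] h(859,859)=(859*31+859)%997=569 [pair 2] -> [951, 596, 569]
  Sibling for proof at L1: 311
L3: h(951,596)=(951*31+596)%997=167 [pair 0] h(569,569)=(569*31+569)%997=262 [pair 1] -> [167, 262]
  Sibling for proof at L2: 951
L4: h(167,262)=(167*31+262)%997=454 [pair 0] -> [454]
  Sibling for proof at L3: 262
Root: 454
Proof path (sibling hashes from leaf to root): [25, 311, 951, 262]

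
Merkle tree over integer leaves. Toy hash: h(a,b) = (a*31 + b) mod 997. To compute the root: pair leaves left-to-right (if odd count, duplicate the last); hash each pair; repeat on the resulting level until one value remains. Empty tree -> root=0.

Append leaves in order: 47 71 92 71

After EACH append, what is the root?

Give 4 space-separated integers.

After append 47 (leaves=[47]):
  L0: [47]
  root=47
After append 71 (leaves=[47, 71]):
  L0: [47, 71]
  L1: h(47,71)=(47*31+71)%997=531 -> [531]
  root=531
After append 92 (leaves=[47, 71, 92]):
  L0: [47, 71, 92]
  L1: h(47,71)=(47*31+71)%997=531 h(92,92)=(92*31+92)%997=950 -> [531, 950]
  L2: h(531,950)=(531*31+950)%997=462 -> [462]
  root=462
After append 71 (leaves=[47, 71, 92, 71]):
  L0: [47, 71, 92, 71]
  L1: h(47,71)=(47*31+71)%997=531 h(92,71)=(92*31+71)%997=929 -> [531, 929]
  L2: h(531,929)=(531*31+929)%997=441 -> [441]
  root=441

Answer: 47 531 462 441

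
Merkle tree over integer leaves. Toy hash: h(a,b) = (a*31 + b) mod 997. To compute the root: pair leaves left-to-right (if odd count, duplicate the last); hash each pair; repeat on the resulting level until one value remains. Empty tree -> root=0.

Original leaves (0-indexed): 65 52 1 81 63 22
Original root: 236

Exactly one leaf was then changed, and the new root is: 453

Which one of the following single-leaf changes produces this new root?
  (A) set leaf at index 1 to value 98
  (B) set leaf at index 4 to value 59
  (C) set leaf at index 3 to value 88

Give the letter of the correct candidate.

Answer: C

Derivation:
Original leaves: [65, 52, 1, 81, 63, 22]
Target new root: 453
Try each candidate change and compute the resulting root:
Candidate A: set leaf[1] = 98 -> leaves = [65, 98, 1, 81, 63, 22]
  L0: [65, 98, 1, 81, 63, 22]
  L1: h(65,98)=(65*31+98)%997=119 h(1,81)=(1*31+81)%997=112 h(63,22)=(63*31+22)%997=978 -> [119, 112, 978]
  L2: h(119,112)=(119*31+112)%997=810 h(978,978)=(978*31+978)%997=389 -> [810, 389]
  L3: h(810,389)=(810*31+389)%997=574 -> [574]
  root = 574 != target 453
Candidate B: set leaf[4] = 59 -> leaves = [65, 52, 1, 81, 59, 22]
  L0: [65, 52, 1, 81, 59, 22]
  L1: h(65,52)=(65*31+52)%997=73 h(1,81)=(1*31+81)%997=112 h(59,22)=(59*31+22)%997=854 -> [73, 112, 854]
  L2: h(73,112)=(73*31+112)%997=381 h(854,854)=(854*31+854)%997=409 -> [381, 409]
  L3: h(381,409)=(381*31+409)%997=256 -> [256]
  root = 256 != target 453
Candidate C: set leaf[3] = 88 -> leaves = [65, 52, 1, 88, 63, 22]
  L0: [65, 52, 1, 88, 63, 22]
  L1: h(65,52)=(65*31+52)%997=73 h(1,88)=(1*31+88)%997=119 h(63,22)=(63*31+22)%997=978 -> [73, 119, 978]
  L2: h(73,119)=(73*31+119)%997=388 h(978,978)=(978*31+978)%997=389 -> [388, 389]
  L3: h(388,389)=(388*31+389)%997=453 -> [453]
  root = 453 == target 453  ** MATCH **
Candidate C produces the target root.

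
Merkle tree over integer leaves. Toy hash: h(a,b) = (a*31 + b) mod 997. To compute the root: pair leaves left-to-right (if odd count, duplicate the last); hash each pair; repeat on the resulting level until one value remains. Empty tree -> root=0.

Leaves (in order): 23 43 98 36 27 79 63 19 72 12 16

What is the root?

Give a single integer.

Answer: 188

Derivation:
L0: [23, 43, 98, 36, 27, 79, 63, 19, 72, 12, 16]
L1: h(23,43)=(23*31+43)%997=756 h(98,36)=(98*31+36)%997=83 h(27,79)=(27*31+79)%997=916 h(63,19)=(63*31+19)%997=975 h(72,12)=(72*31+12)%997=250 h(16,16)=(16*31+16)%997=512 -> [756, 83, 916, 975, 250, 512]
L2: h(756,83)=(756*31+83)%997=588 h(916,975)=(916*31+975)%997=458 h(250,512)=(250*31+512)%997=286 -> [588, 458, 286]
L3: h(588,458)=(588*31+458)%997=740 h(286,286)=(286*31+286)%997=179 -> [740, 179]
L4: h(740,179)=(740*31+179)%997=188 -> [188]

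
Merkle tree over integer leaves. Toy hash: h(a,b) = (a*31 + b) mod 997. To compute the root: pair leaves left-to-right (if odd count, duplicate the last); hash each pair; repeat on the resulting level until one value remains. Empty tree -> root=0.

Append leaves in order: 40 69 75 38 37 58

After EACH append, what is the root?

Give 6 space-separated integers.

After append 40 (leaves=[40]):
  L0: [40]
  root=40
After append 69 (leaves=[40, 69]):
  L0: [40, 69]
  L1: h(40,69)=(40*31+69)%997=312 -> [312]
  root=312
After append 75 (leaves=[40, 69, 75]):
  L0: [40, 69, 75]
  L1: h(40,69)=(40*31+69)%997=312 h(75,75)=(75*31+75)%997=406 -> [312, 406]
  L2: h(312,406)=(312*31+406)%997=108 -> [108]
  root=108
After append 38 (leaves=[40, 69, 75, 38]):
  L0: [40, 69, 75, 38]
  L1: h(40,69)=(40*31+69)%997=312 h(75,38)=(75*31+38)%997=369 -> [312, 369]
  L2: h(312,369)=(312*31+369)%997=71 -> [71]
  root=71
After append 37 (leaves=[40, 69, 75, 38, 37]):
  L0: [40, 69, 75, 38, 37]
  L1: h(40,69)=(40*31+69)%997=312 h(75,38)=(75*31+38)%997=369 h(37,37)=(37*31+37)%997=187 -> [312, 369, 187]
  L2: h(312,369)=(312*31+369)%997=71 h(187,187)=(187*31+187)%997=2 -> [71, 2]
  L3: h(71,2)=(71*31+2)%997=209 -> [209]
  root=209
After append 58 (leaves=[40, 69, 75, 38, 37, 58]):
  L0: [40, 69, 75, 38, 37, 58]
  L1: h(40,69)=(40*31+69)%997=312 h(75,38)=(75*31+38)%997=369 h(37,58)=(37*31+58)%997=208 -> [312, 369, 208]
  L2: h(312,369)=(312*31+369)%997=71 h(208,208)=(208*31+208)%997=674 -> [71, 674]
  L3: h(71,674)=(71*31+674)%997=881 -> [881]
  root=881

Answer: 40 312 108 71 209 881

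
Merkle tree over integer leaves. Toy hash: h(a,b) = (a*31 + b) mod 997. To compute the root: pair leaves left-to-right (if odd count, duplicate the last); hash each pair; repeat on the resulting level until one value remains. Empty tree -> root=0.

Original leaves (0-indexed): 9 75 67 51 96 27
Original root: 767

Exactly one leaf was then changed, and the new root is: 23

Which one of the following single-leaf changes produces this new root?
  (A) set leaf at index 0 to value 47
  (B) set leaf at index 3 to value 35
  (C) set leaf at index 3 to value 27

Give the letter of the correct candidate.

Answer: C

Derivation:
Original leaves: [9, 75, 67, 51, 96, 27]
Target new root: 23
Try each candidate change and compute the resulting root:
Candidate A: set leaf[0] = 47 -> leaves = [47, 75, 67, 51, 96, 27]
  L0: [47, 75, 67, 51, 96, 27]
  L1: h(47,75)=(47*31+75)%997=535 h(67,51)=(67*31+51)%997=134 h(96,27)=(96*31+27)%997=12 -> [535, 134, 12]
  L2: h(535,134)=(535*31+134)%997=767 h(12,12)=(12*31+12)%997=384 -> [767, 384]
  L3: h(767,384)=(767*31+384)%997=233 -> [233]
  root = 233 != target 23
Candidate B: set leaf[3] = 35 -> leaves = [9, 75, 67, 35, 96, 27]
  L0: [9, 75, 67, 35, 96, 27]
  L1: h(9,75)=(9*31+75)%997=354 h(67,35)=(67*31+35)%997=118 h(96,27)=(96*31+27)%997=12 -> [354, 118, 12]
  L2: h(354,118)=(354*31+118)%997=125 h(12,12)=(12*31+12)%997=384 -> [125, 384]
  L3: h(125,384)=(125*31+384)%997=271 -> [271]
  root = 271 != target 23
Candidate C: set leaf[3] = 27 -> leaves = [9, 75, 67, 27, 96, 27]
  L0: [9, 75, 67, 27, 96, 27]
  L1: h(9,75)=(9*31+75)%997=354 h(67,27)=(67*31+27)%997=110 h(96,27)=(96*31+27)%997=12 -> [354, 110, 12]
  L2: h(354,110)=(354*31+110)%997=117 h(12,12)=(12*31+12)%997=384 -> [117, 384]
  L3: h(117,384)=(117*31+384)%997=23 -> [23]
  root = 23 == target 23  ** MATCH **
Candidate C produces the target root.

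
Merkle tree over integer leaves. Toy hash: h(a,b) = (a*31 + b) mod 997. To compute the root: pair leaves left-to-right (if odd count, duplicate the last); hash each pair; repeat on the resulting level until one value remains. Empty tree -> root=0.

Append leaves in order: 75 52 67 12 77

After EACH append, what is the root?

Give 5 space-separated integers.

After append 75 (leaves=[75]):
  L0: [75]
  root=75
After append 52 (leaves=[75, 52]):
  L0: [75, 52]
  L1: h(75,52)=(75*31+52)%997=383 -> [383]
  root=383
After append 67 (leaves=[75, 52, 67]):
  L0: [75, 52, 67]
  L1: h(75,52)=(75*31+52)%997=383 h(67,67)=(67*31+67)%997=150 -> [383, 150]
  L2: h(383,150)=(383*31+150)%997=59 -> [59]
  root=59
After append 12 (leaves=[75, 52, 67, 12]):
  L0: [75, 52, 67, 12]
  L1: h(75,52)=(75*31+52)%997=383 h(67,12)=(67*31+12)%997=95 -> [383, 95]
  L2: h(383,95)=(383*31+95)%997=4 -> [4]
  root=4
After append 77 (leaves=[75, 52, 67, 12, 77]):
  L0: [75, 52, 67, 12, 77]
  L1: h(75,52)=(75*31+52)%997=383 h(67,12)=(67*31+12)%997=95 h(77,77)=(77*31+77)%997=470 -> [383, 95, 470]
  L2: h(383,95)=(383*31+95)%997=4 h(470,470)=(470*31+470)%997=85 -> [4, 85]
  L3: h(4,85)=(4*31+85)%997=209 -> [209]
  root=209

Answer: 75 383 59 4 209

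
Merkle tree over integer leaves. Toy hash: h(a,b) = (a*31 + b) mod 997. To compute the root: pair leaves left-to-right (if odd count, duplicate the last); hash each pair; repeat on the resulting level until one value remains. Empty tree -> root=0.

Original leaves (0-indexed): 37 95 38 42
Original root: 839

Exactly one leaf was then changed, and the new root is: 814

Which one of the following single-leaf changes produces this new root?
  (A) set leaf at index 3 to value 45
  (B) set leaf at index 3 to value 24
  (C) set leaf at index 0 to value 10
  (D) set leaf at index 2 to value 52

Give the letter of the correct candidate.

Answer: C

Derivation:
Original leaves: [37, 95, 38, 42]
Target new root: 814
Try each candidate change and compute the resulting root:
Candidate A: set leaf[3] = 45 -> leaves = [37, 95, 38, 45]
  L0: [37, 95, 38, 45]
  L1: h(37,95)=(37*31+95)%997=245 h(38,45)=(38*31+45)%997=226 -> [245, 226]
  L2: h(245,226)=(245*31+226)%997=842 -> [842]
  root = 842 != target 814
Candidate B: set leaf[3] = 24 -> leaves = [37, 95, 38, 24]
  L0: [37, 95, 38, 24]
  L1: h(37,95)=(37*31+95)%997=245 h(38,24)=(38*31+24)%997=205 -> [245, 205]
  L2: h(245,205)=(245*31+205)%997=821 -> [821]
  root = 821 != target 814
Candidate C: set leaf[0] = 10 -> leaves = [10, 95, 38, 42]
  L0: [10, 95, 38, 42]
  L1: h(10,95)=(10*31+95)%997=405 h(38,42)=(38*31+42)%997=223 -> [405, 223]
  L2: h(405,223)=(405*31+223)%997=814 -> [814]
  root = 814 == target 814  ** MATCH **
Candidate D: set leaf[2] = 52 -> leaves = [37, 95, 52, 42]
  L0: [37, 95, 52, 42]
  L1: h(37,95)=(37*31+95)%997=245 h(52,42)=(52*31+42)%997=657 -> [245, 657]
  L2: h(245,657)=(245*31+657)%997=276 -> [276]
  root = 276 != target 814
Candidate C produces the target root.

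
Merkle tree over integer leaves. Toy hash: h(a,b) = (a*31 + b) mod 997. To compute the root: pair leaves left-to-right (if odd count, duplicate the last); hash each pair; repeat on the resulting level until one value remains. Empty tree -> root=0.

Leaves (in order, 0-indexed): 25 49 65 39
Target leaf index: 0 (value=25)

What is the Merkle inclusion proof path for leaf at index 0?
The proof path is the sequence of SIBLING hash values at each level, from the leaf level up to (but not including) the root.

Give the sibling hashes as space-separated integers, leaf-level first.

L0 (leaves): [25, 49, 65, 39], target index=0
L1: h(25,49)=(25*31+49)%997=824 [pair 0] h(65,39)=(65*31+39)%997=60 [pair 1] -> [824, 60]
  Sibling for proof at L0: 49
L2: h(824,60)=(824*31+60)%997=679 [pair 0] -> [679]
  Sibling for proof at L1: 60
Root: 679
Proof path (sibling hashes from leaf to root): [49, 60]

Answer: 49 60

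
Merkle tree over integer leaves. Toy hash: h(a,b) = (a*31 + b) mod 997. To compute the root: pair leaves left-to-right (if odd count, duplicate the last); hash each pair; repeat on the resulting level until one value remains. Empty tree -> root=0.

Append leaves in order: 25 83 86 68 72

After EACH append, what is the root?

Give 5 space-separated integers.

Answer: 25 858 437 419 975

Derivation:
After append 25 (leaves=[25]):
  L0: [25]
  root=25
After append 83 (leaves=[25, 83]):
  L0: [25, 83]
  L1: h(25,83)=(25*31+83)%997=858 -> [858]
  root=858
After append 86 (leaves=[25, 83, 86]):
  L0: [25, 83, 86]
  L1: h(25,83)=(25*31+83)%997=858 h(86,86)=(86*31+86)%997=758 -> [858, 758]
  L2: h(858,758)=(858*31+758)%997=437 -> [437]
  root=437
After append 68 (leaves=[25, 83, 86, 68]):
  L0: [25, 83, 86, 68]
  L1: h(25,83)=(25*31+83)%997=858 h(86,68)=(86*31+68)%997=740 -> [858, 740]
  L2: h(858,740)=(858*31+740)%997=419 -> [419]
  root=419
After append 72 (leaves=[25, 83, 86, 68, 72]):
  L0: [25, 83, 86, 68, 72]
  L1: h(25,83)=(25*31+83)%997=858 h(86,68)=(86*31+68)%997=740 h(72,72)=(72*31+72)%997=310 -> [858, 740, 310]
  L2: h(858,740)=(858*31+740)%997=419 h(310,310)=(310*31+310)%997=947 -> [419, 947]
  L3: h(419,947)=(419*31+947)%997=975 -> [975]
  root=975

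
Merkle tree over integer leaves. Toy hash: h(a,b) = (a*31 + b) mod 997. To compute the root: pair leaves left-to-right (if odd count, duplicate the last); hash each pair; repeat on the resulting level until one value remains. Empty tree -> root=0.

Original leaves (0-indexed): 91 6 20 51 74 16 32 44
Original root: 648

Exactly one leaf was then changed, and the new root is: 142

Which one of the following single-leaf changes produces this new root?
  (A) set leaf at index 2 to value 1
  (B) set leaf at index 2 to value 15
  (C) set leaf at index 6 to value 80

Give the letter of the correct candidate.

Original leaves: [91, 6, 20, 51, 74, 16, 32, 44]
Target new root: 142
Try each candidate change and compute the resulting root:
Candidate A: set leaf[2] = 1 -> leaves = [91, 6, 1, 51, 74, 16, 32, 44]
  L0: [91, 6, 1, 51, 74, 16, 32, 44]
  L1: h(91,6)=(91*31+6)%997=833 h(1,51)=(1*31+51)%997=82 h(74,16)=(74*31+16)%997=316 h(32,44)=(32*31+44)%997=39 -> [833, 82, 316, 39]
  L2: h(833,82)=(833*31+82)%997=980 h(316,39)=(316*31+39)%997=862 -> [980, 862]
  L3: h(980,862)=(980*31+862)%997=335 -> [335]
  root = 335 != target 142
Candidate B: set leaf[2] = 15 -> leaves = [91, 6, 15, 51, 74, 16, 32, 44]
  L0: [91, 6, 15, 51, 74, 16, 32, 44]
  L1: h(91,6)=(91*31+6)%997=833 h(15,51)=(15*31+51)%997=516 h(74,16)=(74*31+16)%997=316 h(32,44)=(32*31+44)%997=39 -> [833, 516, 316, 39]
  L2: h(833,516)=(833*31+516)%997=417 h(316,39)=(316*31+39)%997=862 -> [417, 862]
  L3: h(417,862)=(417*31+862)%997=828 -> [828]
  root = 828 != target 142
Candidate C: set leaf[6] = 80 -> leaves = [91, 6, 20, 51, 74, 16, 80, 44]
  L0: [91, 6, 20, 51, 74, 16, 80, 44]
  L1: h(91,6)=(91*31+6)%997=833 h(20,51)=(20*31+51)%997=671 h(74,16)=(74*31+16)%997=316 h(80,44)=(80*31+44)%997=530 -> [833, 671, 316, 530]
  L2: h(833,671)=(833*31+671)%997=572 h(316,530)=(316*31+530)%997=356 -> [572, 356]
  L3: h(572,356)=(572*31+356)%997=142 -> [142]
  root = 142 == target 142  ** MATCH **
Candidate C produces the target root.

Answer: C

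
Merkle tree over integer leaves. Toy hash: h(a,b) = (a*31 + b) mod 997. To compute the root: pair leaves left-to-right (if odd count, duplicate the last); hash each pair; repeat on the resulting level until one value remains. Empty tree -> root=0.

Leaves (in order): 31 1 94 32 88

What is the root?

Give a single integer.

L0: [31, 1, 94, 32, 88]
L1: h(31,1)=(31*31+1)%997=962 h(94,32)=(94*31+32)%997=952 h(88,88)=(88*31+88)%997=822 -> [962, 952, 822]
L2: h(962,952)=(962*31+952)%997=864 h(822,822)=(822*31+822)%997=382 -> [864, 382]
L3: h(864,382)=(864*31+382)%997=247 -> [247]

Answer: 247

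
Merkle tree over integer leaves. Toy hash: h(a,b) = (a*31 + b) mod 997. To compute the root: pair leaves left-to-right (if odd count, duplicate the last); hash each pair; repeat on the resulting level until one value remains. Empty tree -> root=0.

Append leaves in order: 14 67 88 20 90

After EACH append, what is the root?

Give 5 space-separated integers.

Answer: 14 501 401 333 789

Derivation:
After append 14 (leaves=[14]):
  L0: [14]
  root=14
After append 67 (leaves=[14, 67]):
  L0: [14, 67]
  L1: h(14,67)=(14*31+67)%997=501 -> [501]
  root=501
After append 88 (leaves=[14, 67, 88]):
  L0: [14, 67, 88]
  L1: h(14,67)=(14*31+67)%997=501 h(88,88)=(88*31+88)%997=822 -> [501, 822]
  L2: h(501,822)=(501*31+822)%997=401 -> [401]
  root=401
After append 20 (leaves=[14, 67, 88, 20]):
  L0: [14, 67, 88, 20]
  L1: h(14,67)=(14*31+67)%997=501 h(88,20)=(88*31+20)%997=754 -> [501, 754]
  L2: h(501,754)=(501*31+754)%997=333 -> [333]
  root=333
After append 90 (leaves=[14, 67, 88, 20, 90]):
  L0: [14, 67, 88, 20, 90]
  L1: h(14,67)=(14*31+67)%997=501 h(88,20)=(88*31+20)%997=754 h(90,90)=(90*31+90)%997=886 -> [501, 754, 886]
  L2: h(501,754)=(501*31+754)%997=333 h(886,886)=(886*31+886)%997=436 -> [333, 436]
  L3: h(333,436)=(333*31+436)%997=789 -> [789]
  root=789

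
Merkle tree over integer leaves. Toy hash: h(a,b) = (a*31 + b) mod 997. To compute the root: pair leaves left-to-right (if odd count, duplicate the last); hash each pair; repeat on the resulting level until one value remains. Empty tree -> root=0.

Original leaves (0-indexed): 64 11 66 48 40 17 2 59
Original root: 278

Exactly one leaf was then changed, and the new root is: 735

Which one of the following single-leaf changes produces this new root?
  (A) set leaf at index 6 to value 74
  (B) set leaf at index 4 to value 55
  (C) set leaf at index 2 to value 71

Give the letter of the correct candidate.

Original leaves: [64, 11, 66, 48, 40, 17, 2, 59]
Target new root: 735
Try each candidate change and compute the resulting root:
Candidate A: set leaf[6] = 74 -> leaves = [64, 11, 66, 48, 40, 17, 74, 59]
  L0: [64, 11, 66, 48, 40, 17, 74, 59]
  L1: h(64,11)=(64*31+11)%997=1 h(66,48)=(66*31+48)%997=100 h(40,17)=(40*31+17)%997=260 h(74,59)=(74*31+59)%997=359 -> [1, 100, 260, 359]
  L2: h(1,100)=(1*31+100)%997=131 h(260,359)=(260*31+359)%997=443 -> [131, 443]
  L3: h(131,443)=(131*31+443)%997=516 -> [516]
  root = 516 != target 735
Candidate B: set leaf[4] = 55 -> leaves = [64, 11, 66, 48, 55, 17, 2, 59]
  L0: [64, 11, 66, 48, 55, 17, 2, 59]
  L1: h(64,11)=(64*31+11)%997=1 h(66,48)=(66*31+48)%997=100 h(55,17)=(55*31+17)%997=725 h(2,59)=(2*31+59)%997=121 -> [1, 100, 725, 121]
  L2: h(1,100)=(1*31+100)%997=131 h(725,121)=(725*31+121)%997=662 -> [131, 662]
  L3: h(131,662)=(131*31+662)%997=735 -> [735]
  root = 735 == target 735  ** MATCH **
Candidate C: set leaf[2] = 71 -> leaves = [64, 11, 71, 48, 40, 17, 2, 59]
  L0: [64, 11, 71, 48, 40, 17, 2, 59]
  L1: h(64,11)=(64*31+11)%997=1 h(71,48)=(71*31+48)%997=255 h(40,17)=(40*31+17)%997=260 h(2,59)=(2*31+59)%997=121 -> [1, 255, 260, 121]
  L2: h(1,255)=(1*31+255)%997=286 h(260,121)=(260*31+121)%997=205 -> [286, 205]
  L3: h(286,205)=(286*31+205)%997=98 -> [98]
  root = 98 != target 735
Candidate B produces the target root.

Answer: B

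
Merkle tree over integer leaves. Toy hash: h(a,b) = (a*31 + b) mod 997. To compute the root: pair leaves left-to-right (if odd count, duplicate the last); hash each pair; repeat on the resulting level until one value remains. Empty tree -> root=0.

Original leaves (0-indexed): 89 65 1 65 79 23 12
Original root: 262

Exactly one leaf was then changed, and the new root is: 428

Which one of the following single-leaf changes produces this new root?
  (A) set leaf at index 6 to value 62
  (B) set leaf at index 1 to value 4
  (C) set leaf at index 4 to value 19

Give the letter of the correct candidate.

Answer: C

Derivation:
Original leaves: [89, 65, 1, 65, 79, 23, 12]
Target new root: 428
Try each candidate change and compute the resulting root:
Candidate A: set leaf[6] = 62 -> leaves = [89, 65, 1, 65, 79, 23, 62]
  L0: [89, 65, 1, 65, 79, 23, 62]
  L1: h(89,65)=(89*31+65)%997=830 h(1,65)=(1*31+65)%997=96 h(79,23)=(79*31+23)%997=478 h(62,62)=(62*31+62)%997=987 -> [830, 96, 478, 987]
  L2: h(830,96)=(830*31+96)%997=901 h(478,987)=(478*31+987)%997=850 -> [901, 850]
  L3: h(901,850)=(901*31+850)%997=865 -> [865]
  root = 865 != target 428
Candidate B: set leaf[1] = 4 -> leaves = [89, 4, 1, 65, 79, 23, 12]
  L0: [89, 4, 1, 65, 79, 23, 12]
  L1: h(89,4)=(89*31+4)%997=769 h(1,65)=(1*31+65)%997=96 h(79,23)=(79*31+23)%997=478 h(12,12)=(12*31+12)%997=384 -> [769, 96, 478, 384]
  L2: h(769,96)=(769*31+96)%997=7 h(478,384)=(478*31+384)%997=247 -> [7, 247]
  L3: h(7,247)=(7*31+247)%997=464 -> [464]
  root = 464 != target 428
Candidate C: set leaf[4] = 19 -> leaves = [89, 65, 1, 65, 19, 23, 12]
  L0: [89, 65, 1, 65, 19, 23, 12]
  L1: h(89,65)=(89*31+65)%997=830 h(1,65)=(1*31+65)%997=96 h(19,23)=(19*31+23)%997=612 h(12,12)=(12*31+12)%997=384 -> [830, 96, 612, 384]
  L2: h(830,96)=(830*31+96)%997=901 h(612,384)=(612*31+384)%997=413 -> [901, 413]
  L3: h(901,413)=(901*31+413)%997=428 -> [428]
  root = 428 == target 428  ** MATCH **
Candidate C produces the target root.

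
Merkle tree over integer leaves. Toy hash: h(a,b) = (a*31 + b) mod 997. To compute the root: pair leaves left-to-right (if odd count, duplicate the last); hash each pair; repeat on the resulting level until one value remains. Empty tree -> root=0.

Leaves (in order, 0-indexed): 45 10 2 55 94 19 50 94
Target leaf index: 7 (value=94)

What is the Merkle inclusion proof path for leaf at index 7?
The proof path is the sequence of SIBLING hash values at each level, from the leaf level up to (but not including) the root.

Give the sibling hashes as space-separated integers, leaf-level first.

L0 (leaves): [45, 10, 2, 55, 94, 19, 50, 94], target index=7
L1: h(45,10)=(45*31+10)%997=408 [pair 0] h(2,55)=(2*31+55)%997=117 [pair 1] h(94,19)=(94*31+19)%997=939 [pair 2] h(50,94)=(50*31+94)%997=647 [pair 3] -> [408, 117, 939, 647]
  Sibling for proof at L0: 50
L2: h(408,117)=(408*31+117)%997=801 [pair 0] h(939,647)=(939*31+647)%997=843 [pair 1] -> [801, 843]
  Sibling for proof at L1: 939
L3: h(801,843)=(801*31+843)%997=749 [pair 0] -> [749]
  Sibling for proof at L2: 801
Root: 749
Proof path (sibling hashes from leaf to root): [50, 939, 801]

Answer: 50 939 801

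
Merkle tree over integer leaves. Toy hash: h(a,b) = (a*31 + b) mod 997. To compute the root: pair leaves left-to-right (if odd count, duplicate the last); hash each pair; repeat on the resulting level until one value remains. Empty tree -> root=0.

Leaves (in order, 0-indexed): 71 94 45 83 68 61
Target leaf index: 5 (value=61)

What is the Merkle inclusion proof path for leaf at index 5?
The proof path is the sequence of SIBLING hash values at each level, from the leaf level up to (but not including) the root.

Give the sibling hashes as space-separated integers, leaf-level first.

Answer: 68 175 839

Derivation:
L0 (leaves): [71, 94, 45, 83, 68, 61], target index=5
L1: h(71,94)=(71*31+94)%997=301 [pair 0] h(45,83)=(45*31+83)%997=481 [pair 1] h(68,61)=(68*31+61)%997=175 [pair 2] -> [301, 481, 175]
  Sibling for proof at L0: 68
L2: h(301,481)=(301*31+481)%997=839 [pair 0] h(175,175)=(175*31+175)%997=615 [pair 1] -> [839, 615]
  Sibling for proof at L1: 175
L3: h(839,615)=(839*31+615)%997=702 [pair 0] -> [702]
  Sibling for proof at L2: 839
Root: 702
Proof path (sibling hashes from leaf to root): [68, 175, 839]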